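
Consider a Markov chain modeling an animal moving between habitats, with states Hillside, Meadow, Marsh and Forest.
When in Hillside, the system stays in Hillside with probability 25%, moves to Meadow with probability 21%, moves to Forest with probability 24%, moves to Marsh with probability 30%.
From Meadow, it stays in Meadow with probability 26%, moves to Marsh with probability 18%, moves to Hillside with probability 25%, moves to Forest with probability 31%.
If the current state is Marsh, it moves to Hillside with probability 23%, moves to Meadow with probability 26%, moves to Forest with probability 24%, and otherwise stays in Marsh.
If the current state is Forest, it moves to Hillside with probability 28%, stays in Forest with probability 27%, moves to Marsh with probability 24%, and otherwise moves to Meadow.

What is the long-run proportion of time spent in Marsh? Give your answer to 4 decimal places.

Let the stationary distribution be π with π = πP and π_1 + π_2 + π_3 + π_4 = 1.
π_1 = 0.25·π_1 + 0.25·π_2 + 0.23·π_3 + 0.28·π_4
π_2 = 0.21·π_1 + 0.26·π_2 + 0.26·π_3 + 0.21·π_4
π_3 = 0.3·π_1 + 0.18·π_2 + 0.27·π_3 + 0.24·π_4
Solving with the normalization constraint gives π = (0.2530, 0.2341, 0.2486, 0.2643).
So the stationary probability of Marsh is 0.2486.

0.2486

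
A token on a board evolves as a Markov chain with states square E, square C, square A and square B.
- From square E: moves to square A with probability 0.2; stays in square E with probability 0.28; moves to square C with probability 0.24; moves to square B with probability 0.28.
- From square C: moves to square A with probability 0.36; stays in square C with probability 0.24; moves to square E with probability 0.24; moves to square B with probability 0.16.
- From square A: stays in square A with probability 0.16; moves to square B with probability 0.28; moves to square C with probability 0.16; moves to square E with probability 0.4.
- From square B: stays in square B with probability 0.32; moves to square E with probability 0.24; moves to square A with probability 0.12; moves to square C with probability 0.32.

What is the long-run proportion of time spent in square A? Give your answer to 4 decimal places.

Let the stationary distribution be π with π = πP and π_1 + π_2 + π_3 + π_4 = 1.
π_1 = 0.28·π_1 + 0.24·π_2 + 0.4·π_3 + 0.24·π_4
π_2 = 0.24·π_1 + 0.24·π_2 + 0.16·π_3 + 0.32·π_4
π_3 = 0.2·π_1 + 0.36·π_2 + 0.16·π_3 + 0.12·π_4
Solving with the normalization constraint gives π = (0.2850, 0.2441, 0.2098, 0.2612).
So the stationary probability of square A is 0.2098.

0.2098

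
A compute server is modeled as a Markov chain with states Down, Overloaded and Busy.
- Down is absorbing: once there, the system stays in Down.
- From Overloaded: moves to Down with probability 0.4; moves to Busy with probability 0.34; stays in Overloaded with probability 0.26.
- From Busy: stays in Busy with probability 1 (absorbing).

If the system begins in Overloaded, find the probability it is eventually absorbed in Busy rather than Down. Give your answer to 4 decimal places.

Let h(s) be the probability of absorption at Busy starting from transient state s. Then h(Busy) = 1 and h(Down) = 0. By first-step analysis:
h(Overloaded) = 0.4·0 + 0.26·h(Overloaded) + 0.34·1
Solving: h(Overloaded) = 0.4595.
Starting from Overloaded, the probability is 0.4595.

0.4595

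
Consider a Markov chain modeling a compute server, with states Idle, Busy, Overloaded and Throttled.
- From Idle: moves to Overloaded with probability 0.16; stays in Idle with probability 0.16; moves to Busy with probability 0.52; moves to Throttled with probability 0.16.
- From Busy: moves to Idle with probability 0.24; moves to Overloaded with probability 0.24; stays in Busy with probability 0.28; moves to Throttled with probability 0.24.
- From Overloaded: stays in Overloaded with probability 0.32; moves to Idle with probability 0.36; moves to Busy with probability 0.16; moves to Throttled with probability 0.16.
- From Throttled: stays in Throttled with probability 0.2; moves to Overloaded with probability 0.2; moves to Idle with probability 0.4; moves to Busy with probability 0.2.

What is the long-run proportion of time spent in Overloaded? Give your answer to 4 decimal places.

Let the stationary distribution be π with π = πP and π_1 + π_2 + π_3 + π_4 = 1.
π_1 = 0.16·π_1 + 0.24·π_2 + 0.36·π_3 + 0.4·π_4
π_2 = 0.52·π_1 + 0.28·π_2 + 0.16·π_3 + 0.2·π_4
π_3 = 0.16·π_1 + 0.24·π_2 + 0.32·π_3 + 0.2·π_4
Solving with the normalization constraint gives π = (0.2761, 0.3035, 0.2285, 0.1920).
So the stationary probability of Overloaded is 0.2285.

0.2285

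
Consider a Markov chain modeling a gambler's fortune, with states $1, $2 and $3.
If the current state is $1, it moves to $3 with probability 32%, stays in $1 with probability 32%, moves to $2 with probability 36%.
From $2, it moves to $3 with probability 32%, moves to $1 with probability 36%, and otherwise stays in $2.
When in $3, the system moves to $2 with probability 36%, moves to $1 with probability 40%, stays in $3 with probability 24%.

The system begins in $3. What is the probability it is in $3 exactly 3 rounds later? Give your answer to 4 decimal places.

Propagate the distribution vector 3 rounds from $3.
After 0 rounds: (0.0000, 0.0000, 1.0000)
After 1 round: (0.4000, 0.3600, 0.2400)
After 2 rounds: (0.3536, 0.3456, 0.3008)
After 3 rounds: (0.3579, 0.3462, 0.2959)
P(in $3 after 3 rounds) = 0.2959

0.2959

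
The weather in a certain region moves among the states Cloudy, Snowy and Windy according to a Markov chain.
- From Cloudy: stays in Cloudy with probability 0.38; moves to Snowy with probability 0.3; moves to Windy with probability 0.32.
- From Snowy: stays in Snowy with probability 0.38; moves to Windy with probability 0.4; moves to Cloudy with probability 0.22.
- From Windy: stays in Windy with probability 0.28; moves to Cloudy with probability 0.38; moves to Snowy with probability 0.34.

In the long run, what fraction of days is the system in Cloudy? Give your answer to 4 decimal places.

Let the stationary distribution be π with π = πP and π_1 + π_2 + π_3 = 1.
π_1 = 0.38·π_1 + 0.22·π_2 + 0.38·π_3
π_2 = 0.3·π_1 + 0.38·π_2 + 0.34·π_3
Solving with the normalization constraint gives π = (0.3255, 0.3406, 0.3339).
So the stationary probability of Cloudy is 0.3255.

0.3255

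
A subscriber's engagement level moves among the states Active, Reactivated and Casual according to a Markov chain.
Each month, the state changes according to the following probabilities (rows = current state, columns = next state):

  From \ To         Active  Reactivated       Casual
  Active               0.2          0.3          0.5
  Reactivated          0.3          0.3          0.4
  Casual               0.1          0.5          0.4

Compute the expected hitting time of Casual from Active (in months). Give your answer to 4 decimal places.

Let t(s) be the expected number of months to first reach Casual from state s, with t(Casual) = 0. Conditioning on the first month:
t(Active) = 1 + 0.2·t(Active) + 0.3·t(Reactivated)
t(Reactivated) = 1 + 0.3·t(Active) + 0.3·t(Reactivated)
Solving: t(Active) = 2.1277, t(Reactivated) = 2.3404.
Expected months from Active to Casual: 2.1277.

2.1277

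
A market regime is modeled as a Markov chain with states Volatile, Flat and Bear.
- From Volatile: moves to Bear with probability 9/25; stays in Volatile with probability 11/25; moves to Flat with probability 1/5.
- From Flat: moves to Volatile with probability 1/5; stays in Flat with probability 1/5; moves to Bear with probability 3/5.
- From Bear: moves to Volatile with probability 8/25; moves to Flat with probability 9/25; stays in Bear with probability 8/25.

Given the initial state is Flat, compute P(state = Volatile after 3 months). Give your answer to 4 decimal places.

Propagate the distribution vector 3 months from Flat.
After 0 months: (0.0000, 1.0000, 0.0000)
After 1 month: (0.2000, 0.2000, 0.6000)
After 2 months: (0.3200, 0.2960, 0.3840)
After 3 months: (0.3229, 0.2614, 0.4157)
P(in Volatile after 3 months) = 0.3229

0.3229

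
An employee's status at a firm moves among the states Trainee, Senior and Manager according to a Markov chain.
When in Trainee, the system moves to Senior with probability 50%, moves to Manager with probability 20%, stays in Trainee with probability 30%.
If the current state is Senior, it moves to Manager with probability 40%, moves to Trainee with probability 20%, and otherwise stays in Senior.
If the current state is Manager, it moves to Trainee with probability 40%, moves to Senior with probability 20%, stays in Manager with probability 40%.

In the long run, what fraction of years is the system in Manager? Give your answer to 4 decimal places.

Let the stationary distribution be π with π = πP and π_1 + π_2 + π_3 = 1.
π_1 = 0.3·π_1 + 0.2·π_2 + 0.4·π_3
π_2 = 0.5·π_1 + 0.4·π_2 + 0.2·π_3
Solving with the normalization constraint gives π = (0.2979, 0.3617, 0.3404).
So the stationary probability of Manager is 0.3404.

0.3404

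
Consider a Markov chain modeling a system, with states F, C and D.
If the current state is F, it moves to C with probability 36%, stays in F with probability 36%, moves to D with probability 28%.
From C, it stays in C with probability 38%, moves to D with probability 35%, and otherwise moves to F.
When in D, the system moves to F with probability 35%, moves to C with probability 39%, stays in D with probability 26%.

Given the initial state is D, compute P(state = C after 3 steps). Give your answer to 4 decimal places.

Propagate the distribution vector 3 steps from D.
After 0 steps: (0.0000, 0.0000, 1.0000)
After 1 step: (0.3500, 0.3900, 0.2600)
After 2 steps: (0.3223, 0.3756, 0.3021)
After 3 steps: (0.3232, 0.3766, 0.3003)
P(in C after 3 steps) = 0.3766

0.3766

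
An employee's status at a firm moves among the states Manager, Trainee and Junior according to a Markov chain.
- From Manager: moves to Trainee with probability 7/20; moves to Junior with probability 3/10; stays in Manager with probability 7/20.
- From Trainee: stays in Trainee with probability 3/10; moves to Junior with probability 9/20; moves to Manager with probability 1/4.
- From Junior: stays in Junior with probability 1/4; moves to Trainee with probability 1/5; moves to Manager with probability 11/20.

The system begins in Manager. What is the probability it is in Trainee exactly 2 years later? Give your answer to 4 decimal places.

0.2875

Sum over the intermediate state after 1 year:
P = P(Manager→Manager)·P(Manager→Trainee) + P(Manager→Trainee)·P(Trainee→Trainee) + P(Manager→Junior)·P(Junior→Trainee)
  = 0.35×0.35 + 0.35×0.3 + 0.3×0.2
  = 0.1225 + 0.1050 + 0.0600 = 0.2875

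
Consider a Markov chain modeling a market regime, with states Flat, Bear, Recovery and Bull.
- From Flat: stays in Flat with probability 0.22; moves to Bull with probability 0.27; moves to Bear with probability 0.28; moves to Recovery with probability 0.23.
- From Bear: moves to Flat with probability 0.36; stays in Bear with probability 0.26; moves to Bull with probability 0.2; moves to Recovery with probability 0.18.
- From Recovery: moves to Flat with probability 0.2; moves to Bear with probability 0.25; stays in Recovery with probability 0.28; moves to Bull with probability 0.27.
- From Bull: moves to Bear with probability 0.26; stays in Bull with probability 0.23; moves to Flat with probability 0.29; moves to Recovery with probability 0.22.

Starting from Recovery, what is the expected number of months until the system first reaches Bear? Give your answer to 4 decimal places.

3.8545

Let t(s) be the expected number of months to first reach Bear from state s, with t(Bear) = 0. Conditioning on the first month:
t(Flat) = 1 + 0.22·t(Flat) + 0.23·t(Recovery) + 0.27·t(Bull)
t(Recovery) = 1 + 0.2·t(Flat) + 0.28·t(Recovery) + 0.27·t(Bull)
t(Bull) = 1 + 0.29·t(Flat) + 0.22·t(Recovery) + 0.23·t(Bull)
Solving: t(Flat) = 3.7366, t(Recovery) = 3.8545, t(Bull) = 3.8073.
Expected months from Recovery to Bear: 3.8545.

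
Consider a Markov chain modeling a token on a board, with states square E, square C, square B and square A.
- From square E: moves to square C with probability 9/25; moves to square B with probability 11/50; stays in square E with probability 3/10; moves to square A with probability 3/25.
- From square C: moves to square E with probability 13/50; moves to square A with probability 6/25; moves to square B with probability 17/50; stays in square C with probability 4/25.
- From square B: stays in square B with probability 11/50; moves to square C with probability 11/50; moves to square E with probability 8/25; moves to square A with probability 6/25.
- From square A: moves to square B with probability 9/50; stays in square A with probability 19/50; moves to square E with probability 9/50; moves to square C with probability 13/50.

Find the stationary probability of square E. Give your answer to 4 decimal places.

0.2657

Let the stationary distribution be π with π = πP and π_1 + π_2 + π_3 + π_4 = 1.
π_1 = 0.3·π_1 + 0.26·π_2 + 0.32·π_3 + 0.18·π_4
π_2 = 0.36·π_1 + 0.16·π_2 + 0.22·π_3 + 0.26·π_4
π_3 = 0.22·π_1 + 0.34·π_2 + 0.22·π_3 + 0.18·π_4
Solving with the normalization constraint gives π = (0.2657, 0.2518, 0.2405, 0.2420).
So the stationary probability of square E is 0.2657.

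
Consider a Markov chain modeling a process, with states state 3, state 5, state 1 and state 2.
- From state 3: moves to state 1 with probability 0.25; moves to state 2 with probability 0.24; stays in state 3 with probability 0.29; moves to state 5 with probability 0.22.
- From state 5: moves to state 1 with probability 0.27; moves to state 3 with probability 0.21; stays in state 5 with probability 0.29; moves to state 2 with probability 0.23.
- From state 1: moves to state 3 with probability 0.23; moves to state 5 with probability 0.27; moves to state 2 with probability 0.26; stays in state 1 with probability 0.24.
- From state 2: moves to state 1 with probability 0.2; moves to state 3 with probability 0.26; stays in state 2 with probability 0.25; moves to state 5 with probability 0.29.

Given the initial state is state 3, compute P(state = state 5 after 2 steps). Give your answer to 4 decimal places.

Propagate the distribution vector 2 steps from state 3.
After 0 steps: (1.0000, 0.0000, 0.0000, 0.0000)
After 1 step: (0.2900, 0.2200, 0.2500, 0.2400)
After 2 steps: (0.2502, 0.2647, 0.2399, 0.2452)
P(in state 5 after 2 steps) = 0.2647

0.2647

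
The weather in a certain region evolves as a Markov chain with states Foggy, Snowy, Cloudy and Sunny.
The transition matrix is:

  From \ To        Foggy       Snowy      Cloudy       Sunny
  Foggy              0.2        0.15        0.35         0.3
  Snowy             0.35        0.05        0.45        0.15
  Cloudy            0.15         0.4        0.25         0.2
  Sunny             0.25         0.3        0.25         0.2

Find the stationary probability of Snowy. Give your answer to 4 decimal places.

0.2380

Let the stationary distribution be π with π = πP and π_1 + π_2 + π_3 + π_4 = 1.
π_1 = 0.2·π_1 + 0.35·π_2 + 0.15·π_3 + 0.25·π_4
π_2 = 0.15·π_1 + 0.05·π_2 + 0.4·π_3 + 0.3·π_4
π_3 = 0.35·π_1 + 0.45·π_2 + 0.25·π_3 + 0.25·π_4
Solving with the normalization constraint gives π = (0.2302, 0.2380, 0.3206, 0.2111).
So the stationary probability of Snowy is 0.2380.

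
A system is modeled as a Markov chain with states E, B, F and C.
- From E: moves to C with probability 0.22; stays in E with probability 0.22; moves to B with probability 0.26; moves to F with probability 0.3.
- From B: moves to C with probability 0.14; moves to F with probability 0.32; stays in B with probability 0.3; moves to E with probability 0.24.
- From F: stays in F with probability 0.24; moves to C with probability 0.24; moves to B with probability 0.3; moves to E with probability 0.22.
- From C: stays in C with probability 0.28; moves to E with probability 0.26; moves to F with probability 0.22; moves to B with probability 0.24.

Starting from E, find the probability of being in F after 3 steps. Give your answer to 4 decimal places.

0.2719

Propagate the distribution vector 3 steps from E.
After 0 steps: (1.0000, 0.0000, 0.0000, 0.0000)
After 1 step: (0.2200, 0.2600, 0.3000, 0.2200)
After 2 steps: (0.2340, 0.2780, 0.2696, 0.2184)
After 3 steps: (0.2343, 0.2775, 0.2719, 0.2163)
P(in F after 3 steps) = 0.2719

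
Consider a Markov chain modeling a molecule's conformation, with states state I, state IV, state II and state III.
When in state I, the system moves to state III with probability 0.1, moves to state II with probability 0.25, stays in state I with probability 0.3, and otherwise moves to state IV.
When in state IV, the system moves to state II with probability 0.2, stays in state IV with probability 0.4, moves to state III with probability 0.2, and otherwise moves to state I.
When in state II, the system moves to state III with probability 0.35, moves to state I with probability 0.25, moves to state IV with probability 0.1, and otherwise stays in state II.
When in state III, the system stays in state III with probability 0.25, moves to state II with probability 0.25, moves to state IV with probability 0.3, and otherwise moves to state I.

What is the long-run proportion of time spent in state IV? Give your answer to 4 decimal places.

Let the stationary distribution be π with π = πP and π_1 + π_2 + π_3 + π_4 = 1.
π_1 = 0.3·π_1 + 0.2·π_2 + 0.25·π_3 + 0.2·π_4
π_2 = 0.35·π_1 + 0.4·π_2 + 0.1·π_3 + 0.3·π_4
π_3 = 0.25·π_1 + 0.2·π_2 + 0.3·π_3 + 0.25·π_4
Solving with the normalization constraint gives π = (0.2360, 0.2914, 0.2478, 0.2248).
So the stationary probability of state IV is 0.2914.

0.2914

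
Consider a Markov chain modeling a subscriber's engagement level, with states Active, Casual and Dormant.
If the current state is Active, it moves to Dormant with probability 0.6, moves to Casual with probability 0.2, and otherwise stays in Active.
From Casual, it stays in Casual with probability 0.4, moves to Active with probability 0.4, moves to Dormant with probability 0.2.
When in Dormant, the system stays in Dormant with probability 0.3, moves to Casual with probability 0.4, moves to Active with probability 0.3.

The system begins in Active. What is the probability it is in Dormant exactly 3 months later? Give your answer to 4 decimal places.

0.3540

Propagate the distribution vector 3 months from Active.
After 0 months: (1.0000, 0.0000, 0.0000)
After 1 month: (0.2000, 0.2000, 0.6000)
After 2 months: (0.3000, 0.3600, 0.3400)
After 3 months: (0.3060, 0.3400, 0.3540)
P(in Dormant after 3 months) = 0.3540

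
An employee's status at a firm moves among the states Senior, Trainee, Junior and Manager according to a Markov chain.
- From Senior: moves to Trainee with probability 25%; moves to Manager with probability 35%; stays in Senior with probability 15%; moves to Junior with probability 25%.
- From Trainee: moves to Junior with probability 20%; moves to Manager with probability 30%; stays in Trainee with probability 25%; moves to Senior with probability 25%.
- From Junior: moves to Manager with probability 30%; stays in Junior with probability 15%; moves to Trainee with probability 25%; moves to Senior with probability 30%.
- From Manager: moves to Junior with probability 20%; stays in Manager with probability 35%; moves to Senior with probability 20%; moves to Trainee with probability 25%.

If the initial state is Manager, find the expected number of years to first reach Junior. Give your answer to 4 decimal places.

Let t(s) be the expected number of years to first reach Junior from state s, with t(Junior) = 0. Conditioning on the first year:
t(Senior) = 1 + 0.15·t(Senior) + 0.25·t(Trainee) + 0.35·t(Manager)
t(Trainee) = 1 + 0.25·t(Senior) + 0.25·t(Trainee) + 0.3·t(Manager)
t(Manager) = 1 + 0.2·t(Senior) + 0.25·t(Trainee) + 0.35·t(Manager)
Solving: t(Senior) = 4.5326, t(Trainee) = 4.7479, t(Manager) = 4.7592.
Expected years from Manager to Junior: 4.7592.

4.7592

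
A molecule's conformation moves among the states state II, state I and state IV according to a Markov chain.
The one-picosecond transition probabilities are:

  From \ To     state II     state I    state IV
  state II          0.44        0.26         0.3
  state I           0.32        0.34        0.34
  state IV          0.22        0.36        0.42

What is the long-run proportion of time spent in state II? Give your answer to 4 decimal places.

Let the stationary distribution be π with π = πP and π_1 + π_2 + π_3 = 1.
π_1 = 0.44·π_1 + 0.32·π_2 + 0.22·π_3
π_2 = 0.26·π_1 + 0.34·π_2 + 0.36·π_3
Solving with the normalization constraint gives π = (0.3232, 0.3213, 0.3555).
So the stationary probability of state II is 0.3232.

0.3232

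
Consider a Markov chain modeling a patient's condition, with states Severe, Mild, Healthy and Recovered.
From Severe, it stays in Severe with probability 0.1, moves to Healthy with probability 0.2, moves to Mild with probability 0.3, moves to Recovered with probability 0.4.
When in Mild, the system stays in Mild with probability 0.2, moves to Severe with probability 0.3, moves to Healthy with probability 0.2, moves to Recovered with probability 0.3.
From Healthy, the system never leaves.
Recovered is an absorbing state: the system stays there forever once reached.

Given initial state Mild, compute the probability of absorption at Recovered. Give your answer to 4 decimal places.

Let h(s) be the probability of absorption at Recovered starting from transient state s. Then h(Recovered) = 1 and h(Healthy) = 0. By first-step analysis:
h(Severe) = 0.1·h(Severe) + 0.3·h(Mild) + 0.2·0 + 0.4·1
h(Mild) = 0.3·h(Severe) + 0.2·h(Mild) + 0.2·0 + 0.3·1
Solving: h(Severe) = 0.6508, h(Mild) = 0.6190.
Starting from Mild, the probability is 0.6190.

0.6190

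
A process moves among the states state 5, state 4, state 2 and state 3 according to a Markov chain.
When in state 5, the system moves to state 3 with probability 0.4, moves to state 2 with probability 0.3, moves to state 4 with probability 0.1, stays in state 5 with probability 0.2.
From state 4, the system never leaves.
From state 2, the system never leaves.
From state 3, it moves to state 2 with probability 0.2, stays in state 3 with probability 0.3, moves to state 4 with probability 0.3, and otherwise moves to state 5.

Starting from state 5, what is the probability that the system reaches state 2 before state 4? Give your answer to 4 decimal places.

0.6042

Let h(s) be the probability of absorption at state 2 starting from transient state s. Then h(state 2) = 1 and h(state 4) = 0. By first-step analysis:
h(state 5) = 0.2·h(state 5) + 0.1·0 + 0.3·1 + 0.4·h(state 3)
h(state 3) = 0.2·h(state 5) + 0.3·0 + 0.2·1 + 0.3·h(state 3)
Solving: h(state 5) = 0.6042, h(state 3) = 0.4583.
Starting from state 5, the probability is 0.6042.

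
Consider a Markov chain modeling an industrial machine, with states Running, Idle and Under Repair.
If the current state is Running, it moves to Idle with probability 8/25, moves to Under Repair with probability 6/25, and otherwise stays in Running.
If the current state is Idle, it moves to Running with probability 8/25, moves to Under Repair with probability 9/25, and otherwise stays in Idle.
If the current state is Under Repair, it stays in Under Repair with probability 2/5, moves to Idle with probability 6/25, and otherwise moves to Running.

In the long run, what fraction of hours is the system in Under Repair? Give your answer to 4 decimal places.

Let the stationary distribution be π with π = πP and π_1 + π_2 + π_3 = 1.
π_1 = 0.44·π_1 + 0.32·π_2 + 0.36·π_3
π_2 = 0.32·π_1 + 0.32·π_2 + 0.24·π_3
Solving with the normalization constraint gives π = (0.3785, 0.2938, 0.3277).
So the stationary probability of Under Repair is 0.3277.

0.3277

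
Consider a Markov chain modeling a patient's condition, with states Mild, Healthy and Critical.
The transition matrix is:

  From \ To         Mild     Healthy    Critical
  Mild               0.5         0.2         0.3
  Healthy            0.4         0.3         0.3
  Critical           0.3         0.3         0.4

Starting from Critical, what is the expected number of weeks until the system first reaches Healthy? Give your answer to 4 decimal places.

3.8095

Let t(s) be the expected number of weeks to first reach Healthy from state s, with t(Healthy) = 0. Conditioning on the first week:
t(Mild) = 1 + 0.5·t(Mild) + 0.3·t(Critical)
t(Critical) = 1 + 0.3·t(Mild) + 0.4·t(Critical)
Solving: t(Mild) = 4.2857, t(Critical) = 3.8095.
Expected weeks from Critical to Healthy: 3.8095.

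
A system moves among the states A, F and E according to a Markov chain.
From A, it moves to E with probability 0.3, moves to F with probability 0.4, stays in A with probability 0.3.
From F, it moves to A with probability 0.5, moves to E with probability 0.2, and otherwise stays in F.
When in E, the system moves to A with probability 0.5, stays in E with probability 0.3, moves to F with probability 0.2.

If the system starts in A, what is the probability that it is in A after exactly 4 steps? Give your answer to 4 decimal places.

0.4176

Propagate the distribution vector 4 steps from A.
After 0 steps: (1.0000, 0.0000, 0.0000)
After 1 step: (0.3000, 0.4000, 0.3000)
After 2 steps: (0.4400, 0.3000, 0.2600)
After 3 steps: (0.4120, 0.3180, 0.2700)
After 4 steps: (0.4176, 0.3142, 0.2682)
P(in A after 4 steps) = 0.4176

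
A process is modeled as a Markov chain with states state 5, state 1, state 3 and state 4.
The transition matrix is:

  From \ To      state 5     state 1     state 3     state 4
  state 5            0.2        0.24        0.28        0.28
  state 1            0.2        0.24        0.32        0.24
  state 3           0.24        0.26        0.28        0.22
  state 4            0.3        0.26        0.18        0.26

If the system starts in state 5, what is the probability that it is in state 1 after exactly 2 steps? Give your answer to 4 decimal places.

Propagate the distribution vector 2 steps from state 5.
After 0 steps: (1.0000, 0.0000, 0.0000, 0.0000)
After 1 step: (0.2000, 0.2400, 0.2800, 0.2800)
After 2 steps: (0.2392, 0.2512, 0.2616, 0.2480)
P(in state 1 after 2 steps) = 0.2512

0.2512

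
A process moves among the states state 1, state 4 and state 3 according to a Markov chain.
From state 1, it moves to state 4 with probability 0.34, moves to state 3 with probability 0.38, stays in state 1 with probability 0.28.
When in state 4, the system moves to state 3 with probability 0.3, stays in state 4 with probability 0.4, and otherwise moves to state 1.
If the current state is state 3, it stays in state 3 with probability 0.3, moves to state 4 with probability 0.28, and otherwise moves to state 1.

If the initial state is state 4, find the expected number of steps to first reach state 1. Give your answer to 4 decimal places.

2.9762

Let t(s) be the expected number of steps to first reach state 1 from state s, with t(state 1) = 0. Conditioning on the first step:
t(state 4) = 1 + 0.4·t(state 4) + 0.3·t(state 3)
t(state 3) = 1 + 0.28·t(state 4) + 0.3·t(state 3)
Solving: t(state 4) = 2.9762, t(state 3) = 2.6190.
Expected steps from state 4 to state 1: 2.9762.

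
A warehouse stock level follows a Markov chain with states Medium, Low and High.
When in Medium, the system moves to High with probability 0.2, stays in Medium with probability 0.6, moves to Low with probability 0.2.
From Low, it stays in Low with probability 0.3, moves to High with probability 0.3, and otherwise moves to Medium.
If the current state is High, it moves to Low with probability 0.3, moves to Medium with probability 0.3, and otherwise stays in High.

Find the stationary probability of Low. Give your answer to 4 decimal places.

0.2535

Let the stationary distribution be π with π = πP and π_1 + π_2 + π_3 = 1.
π_1 = 0.6·π_1 + 0.4·π_2 + 0.3·π_3
π_2 = 0.2·π_1 + 0.3·π_2 + 0.3·π_3
Solving with the normalization constraint gives π = (0.4648, 0.2535, 0.2817).
So the stationary probability of Low is 0.2535.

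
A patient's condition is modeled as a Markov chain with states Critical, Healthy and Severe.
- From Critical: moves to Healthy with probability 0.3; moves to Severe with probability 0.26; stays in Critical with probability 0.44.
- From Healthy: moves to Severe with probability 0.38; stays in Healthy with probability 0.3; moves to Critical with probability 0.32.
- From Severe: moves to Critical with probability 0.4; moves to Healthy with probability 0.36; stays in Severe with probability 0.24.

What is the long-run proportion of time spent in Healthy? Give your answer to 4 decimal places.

Let the stationary distribution be π with π = πP and π_1 + π_2 + π_3 = 1.
π_1 = 0.44·π_1 + 0.32·π_2 + 0.4·π_3
π_2 = 0.3·π_1 + 0.3·π_2 + 0.36·π_3
Solving with the normalization constraint gives π = (0.3902, 0.3175, 0.2923).
So the stationary probability of Healthy is 0.3175.

0.3175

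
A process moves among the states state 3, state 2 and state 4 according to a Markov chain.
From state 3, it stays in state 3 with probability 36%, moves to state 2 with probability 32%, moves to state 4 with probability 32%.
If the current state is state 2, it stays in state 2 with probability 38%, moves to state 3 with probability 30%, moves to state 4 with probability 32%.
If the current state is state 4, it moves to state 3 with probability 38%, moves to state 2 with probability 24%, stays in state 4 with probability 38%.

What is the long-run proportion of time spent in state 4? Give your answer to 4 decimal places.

Let the stationary distribution be π with π = πP and π_1 + π_2 + π_3 = 1.
π_1 = 0.36·π_1 + 0.3·π_2 + 0.38·π_3
π_2 = 0.32·π_1 + 0.38·π_2 + 0.24·π_3
Solving with the normalization constraint gives π = (0.3481, 0.3115, 0.3404).
So the stationary probability of state 4 is 0.3404.

0.3404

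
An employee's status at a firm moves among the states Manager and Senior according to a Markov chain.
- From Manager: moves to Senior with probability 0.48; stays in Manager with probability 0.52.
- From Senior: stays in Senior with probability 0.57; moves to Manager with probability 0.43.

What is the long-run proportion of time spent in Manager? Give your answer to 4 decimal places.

0.4725

Let the stationary distribution be π with π = πP and π_1 + π_2 = 1.
π_1 = 0.52·π_1 + 0.43·π_2
Solving with the normalization constraint gives π = (0.4725, 0.5275).
So the stationary probability of Manager is 0.4725.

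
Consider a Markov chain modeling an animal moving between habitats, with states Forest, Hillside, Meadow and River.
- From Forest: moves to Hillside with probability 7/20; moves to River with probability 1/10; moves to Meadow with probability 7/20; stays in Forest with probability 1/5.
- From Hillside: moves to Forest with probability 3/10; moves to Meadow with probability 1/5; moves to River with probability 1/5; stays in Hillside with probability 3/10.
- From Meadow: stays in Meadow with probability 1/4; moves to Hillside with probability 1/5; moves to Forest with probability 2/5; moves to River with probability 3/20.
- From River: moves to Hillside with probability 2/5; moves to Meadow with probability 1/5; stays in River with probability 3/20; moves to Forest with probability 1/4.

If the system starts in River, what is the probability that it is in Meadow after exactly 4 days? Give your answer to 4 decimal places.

0.2560

Propagate the distribution vector 4 days from River.
After 0 days: (0.0000, 0.0000, 0.0000, 1.0000)
After 1 day: (0.2500, 0.4000, 0.2000, 0.1500)
After 2 days: (0.2875, 0.3075, 0.2475, 0.1575)
After 3 days: (0.2881, 0.3054, 0.2555, 0.1510)
After 4 days: (0.2892, 0.3040, 0.2560, 0.1509)
P(in Meadow after 4 days) = 0.2560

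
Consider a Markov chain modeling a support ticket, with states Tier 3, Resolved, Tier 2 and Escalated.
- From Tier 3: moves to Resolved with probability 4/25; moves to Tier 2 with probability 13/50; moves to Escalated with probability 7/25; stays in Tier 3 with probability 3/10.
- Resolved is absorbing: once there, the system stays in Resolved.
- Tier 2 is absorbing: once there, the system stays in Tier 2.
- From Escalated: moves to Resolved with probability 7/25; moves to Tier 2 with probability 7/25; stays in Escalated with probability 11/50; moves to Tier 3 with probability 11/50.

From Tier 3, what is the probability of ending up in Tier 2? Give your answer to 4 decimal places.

0.5805

Let h(s) be the probability of absorption at Tier 2 starting from transient state s. Then h(Tier 2) = 1 and h(Resolved) = 0. By first-step analysis:
h(Tier 3) = 0.3·h(Tier 3) + 0.16·0 + 0.26·1 + 0.28·h(Escalated)
h(Escalated) = 0.22·h(Tier 3) + 0.28·0 + 0.28·1 + 0.22·h(Escalated)
Solving: h(Tier 3) = 0.5805, h(Escalated) = 0.5227.
Starting from Tier 3, the probability is 0.5805.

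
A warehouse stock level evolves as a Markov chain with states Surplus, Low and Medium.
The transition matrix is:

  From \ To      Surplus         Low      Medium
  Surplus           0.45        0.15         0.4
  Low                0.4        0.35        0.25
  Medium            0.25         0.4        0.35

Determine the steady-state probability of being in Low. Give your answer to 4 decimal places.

0.2934

Let the stationary distribution be π with π = πP and π_1 + π_2 + π_3 = 1.
π_1 = 0.45·π_1 + 0.4·π_2 + 0.25·π_3
π_2 = 0.15·π_1 + 0.35·π_2 + 0.4·π_3
Solving with the normalization constraint gives π = (0.3675, 0.2934, 0.3390).
So the stationary probability of Low is 0.2934.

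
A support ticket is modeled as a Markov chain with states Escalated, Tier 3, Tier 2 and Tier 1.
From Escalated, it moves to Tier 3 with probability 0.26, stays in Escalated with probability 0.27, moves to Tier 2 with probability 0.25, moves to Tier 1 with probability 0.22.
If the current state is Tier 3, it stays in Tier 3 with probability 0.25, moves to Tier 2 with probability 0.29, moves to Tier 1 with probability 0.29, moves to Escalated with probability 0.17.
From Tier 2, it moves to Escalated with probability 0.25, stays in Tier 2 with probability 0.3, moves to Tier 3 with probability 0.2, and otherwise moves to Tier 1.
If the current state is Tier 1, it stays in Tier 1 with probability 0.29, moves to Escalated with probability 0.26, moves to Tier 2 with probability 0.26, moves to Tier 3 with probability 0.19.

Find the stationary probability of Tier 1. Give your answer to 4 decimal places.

Let the stationary distribution be π with π = πP and π_1 + π_2 + π_3 + π_4 = 1.
π_1 = 0.27·π_1 + 0.17·π_2 + 0.25·π_3 + 0.26·π_4
π_2 = 0.26·π_1 + 0.25·π_2 + 0.2·π_3 + 0.19·π_4
π_3 = 0.25·π_1 + 0.29·π_2 + 0.3·π_3 + 0.26·π_4
Solving with the normalization constraint gives π = (0.2396, 0.2229, 0.2753, 0.2622).
So the stationary probability of Tier 1 is 0.2622.

0.2622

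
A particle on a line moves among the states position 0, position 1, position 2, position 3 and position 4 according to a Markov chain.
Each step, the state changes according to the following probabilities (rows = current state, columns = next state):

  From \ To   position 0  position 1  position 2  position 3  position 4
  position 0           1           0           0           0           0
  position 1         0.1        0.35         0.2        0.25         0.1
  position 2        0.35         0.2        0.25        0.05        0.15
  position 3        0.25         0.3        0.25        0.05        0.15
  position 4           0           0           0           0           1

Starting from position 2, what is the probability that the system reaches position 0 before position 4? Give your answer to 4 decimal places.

Let h(s) be the probability of absorption at position 0 starting from transient state s. Then h(position 0) = 1 and h(position 4) = 0. By first-step analysis:
h(position 1) = 0.1·1 + 0.35·h(position 1) + 0.2·h(position 2) + 0.25·h(position 3) + 0.1·0
h(position 2) = 0.35·1 + 0.2·h(position 1) + 0.25·h(position 2) + 0.05·h(position 3) + 0.15·0
h(position 3) = 0.25·1 + 0.3·h(position 1) + 0.25·h(position 2) + 0.05·h(position 3) + 0.15·0
Solving: h(position 1) = 0.6017, h(position 2) = 0.6691, h(position 3) = 0.6293.
Starting from position 2, the probability is 0.6691.

0.6691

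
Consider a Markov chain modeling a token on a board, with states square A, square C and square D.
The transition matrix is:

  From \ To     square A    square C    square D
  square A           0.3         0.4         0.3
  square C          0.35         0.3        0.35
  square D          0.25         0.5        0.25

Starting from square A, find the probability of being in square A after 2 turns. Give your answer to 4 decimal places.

0.3050

Sum over the intermediate state after 1 turn:
P = P(square A→square A)·P(square A→square A) + P(square A→square C)·P(square C→square A) + P(square A→square D)·P(square D→square A)
  = 0.3×0.3 + 0.4×0.35 + 0.3×0.25
  = 0.0900 + 0.1400 + 0.0750 = 0.3050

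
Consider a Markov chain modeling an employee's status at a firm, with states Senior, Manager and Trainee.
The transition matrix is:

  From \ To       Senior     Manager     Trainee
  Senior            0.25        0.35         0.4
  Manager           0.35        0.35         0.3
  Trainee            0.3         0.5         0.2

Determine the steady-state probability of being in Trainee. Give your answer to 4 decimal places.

Let the stationary distribution be π with π = πP and π_1 + π_2 + π_3 = 1.
π_1 = 0.25·π_1 + 0.35·π_2 + 0.3·π_3
π_2 = 0.35·π_1 + 0.35·π_2 + 0.5·π_3
Solving with the normalization constraint gives π = (0.3045, 0.3951, 0.3004).
So the stationary probability of Trainee is 0.3004.

0.3004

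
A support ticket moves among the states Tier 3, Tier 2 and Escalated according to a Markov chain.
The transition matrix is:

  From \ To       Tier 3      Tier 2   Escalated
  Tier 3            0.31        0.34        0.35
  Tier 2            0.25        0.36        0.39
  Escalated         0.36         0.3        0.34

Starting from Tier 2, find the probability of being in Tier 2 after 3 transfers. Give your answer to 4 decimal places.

0.3322

Propagate the distribution vector 3 transfers from Tier 2.
After 0 transfers: (0.0000, 1.0000, 0.0000)
After 1 transfer: (0.2500, 0.3600, 0.3900)
After 2 transfers: (0.3079, 0.3316, 0.3605)
After 3 transfers: (0.3081, 0.3322, 0.3597)
P(in Tier 2 after 3 transfers) = 0.3322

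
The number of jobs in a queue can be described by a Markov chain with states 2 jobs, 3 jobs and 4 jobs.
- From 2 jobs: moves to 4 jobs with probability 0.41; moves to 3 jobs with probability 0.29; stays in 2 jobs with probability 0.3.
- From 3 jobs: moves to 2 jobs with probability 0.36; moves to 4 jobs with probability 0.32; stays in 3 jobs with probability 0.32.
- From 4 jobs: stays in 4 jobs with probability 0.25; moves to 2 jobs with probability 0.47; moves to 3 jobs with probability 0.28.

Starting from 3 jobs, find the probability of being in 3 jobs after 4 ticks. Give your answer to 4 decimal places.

0.2956

Propagate the distribution vector 4 ticks from 3 jobs.
After 0 ticks: (0.0000, 1.0000, 0.0000)
After 1 tick: (0.3600, 0.3200, 0.3200)
After 2 ticks: (0.3736, 0.2964, 0.3300)
After 3 ticks: (0.3739, 0.2956, 0.3305)
After 4 ticks: (0.3739, 0.2956, 0.3305)
P(in 3 jobs after 4 ticks) = 0.2956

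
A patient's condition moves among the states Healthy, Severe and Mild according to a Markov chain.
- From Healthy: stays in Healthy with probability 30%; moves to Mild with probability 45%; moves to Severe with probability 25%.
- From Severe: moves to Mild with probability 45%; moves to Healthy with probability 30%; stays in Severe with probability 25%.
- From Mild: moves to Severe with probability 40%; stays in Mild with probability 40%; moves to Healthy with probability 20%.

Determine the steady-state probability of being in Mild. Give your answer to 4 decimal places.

0.4286

Let the stationary distribution be π with π = πP and π_1 + π_2 + π_3 = 1.
π_1 = 0.3·π_1 + 0.3·π_2 + 0.2·π_3
π_2 = 0.25·π_1 + 0.25·π_2 + 0.4·π_3
Solving with the normalization constraint gives π = (0.2571, 0.3143, 0.4286).
So the stationary probability of Mild is 0.4286.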